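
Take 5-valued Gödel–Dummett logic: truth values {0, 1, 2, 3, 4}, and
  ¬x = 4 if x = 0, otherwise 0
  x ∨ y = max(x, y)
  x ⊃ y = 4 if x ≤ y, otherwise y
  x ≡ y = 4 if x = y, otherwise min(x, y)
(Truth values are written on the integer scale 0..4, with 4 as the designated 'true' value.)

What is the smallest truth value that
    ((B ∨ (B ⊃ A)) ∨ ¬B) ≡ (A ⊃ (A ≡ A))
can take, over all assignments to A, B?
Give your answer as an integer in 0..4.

1

Take A = 0, B = 1:
B ⊃ A = 1 ⊃ 0 = 0
B ∨ (B ⊃ A) = 1 ∨ 0 = 1
¬B = ¬1 = 0
(B ∨ (B ⊃ A)) ∨ ¬B = 1 ∨ 0 = 1
A ≡ A = 0 ≡ 0 = 4
A ⊃ (A ≡ A) = 0 ⊃ 4 = 4
((B ∨ (B ⊃ A)) ∨ ¬B) ≡ (A ⊃ (A ≡ A)) = 1 ≡ 4 = 1
No assignment yields a value below 1, so this is the minimum.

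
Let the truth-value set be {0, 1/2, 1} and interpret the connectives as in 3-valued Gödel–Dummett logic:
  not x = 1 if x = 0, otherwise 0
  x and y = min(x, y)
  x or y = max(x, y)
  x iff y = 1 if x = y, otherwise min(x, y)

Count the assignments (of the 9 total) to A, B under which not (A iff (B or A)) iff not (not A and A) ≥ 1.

2

A = 0, B = 0 ↦ 0  <
A = 0, B = 1/2 ↦ 1  ≥
A = 0, B = 1 ↦ 1  ≥
A = 1/2, B = 0 ↦ 0  <
A = 1/2, B = 1/2 ↦ 0  <
A = 1/2, B = 1 ↦ 0  <
A = 1, B = 0 ↦ 0  <
A = 1, B = 1/2 ↦ 0  <
A = 1, B = 1 ↦ 0  <
So 2 of the 9 assignments meet the threshold.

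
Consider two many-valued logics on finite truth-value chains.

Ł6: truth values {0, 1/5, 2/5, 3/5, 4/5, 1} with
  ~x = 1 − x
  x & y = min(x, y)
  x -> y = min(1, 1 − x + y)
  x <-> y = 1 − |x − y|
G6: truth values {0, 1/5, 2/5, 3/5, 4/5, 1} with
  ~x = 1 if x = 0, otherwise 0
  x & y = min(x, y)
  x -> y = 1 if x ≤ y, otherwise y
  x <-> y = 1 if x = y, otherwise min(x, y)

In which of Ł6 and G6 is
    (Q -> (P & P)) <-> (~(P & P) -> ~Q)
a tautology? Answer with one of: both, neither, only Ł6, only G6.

only Ł6

In Ł6: every assignment gives 1 — tautology.
In G6: at P = 1/5, Q = 2/5 the value is 1/5 — not a tautology.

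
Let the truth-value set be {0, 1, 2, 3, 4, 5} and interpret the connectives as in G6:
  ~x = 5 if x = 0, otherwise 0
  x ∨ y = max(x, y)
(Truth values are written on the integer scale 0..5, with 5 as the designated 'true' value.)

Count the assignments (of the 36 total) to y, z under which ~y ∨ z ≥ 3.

value 5: 11 assignments (counts)
value 4: 5 assignments (counts)
value 3: 5 assignments (counts)
value 2: 5 assignments
value 1: 5 assignments
value 0: 5 assignments
So 21 of the 36 assignments meet the threshold.

21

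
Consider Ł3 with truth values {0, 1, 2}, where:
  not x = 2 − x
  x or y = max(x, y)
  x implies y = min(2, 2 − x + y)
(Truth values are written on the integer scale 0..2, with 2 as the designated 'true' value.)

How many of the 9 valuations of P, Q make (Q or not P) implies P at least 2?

P = 0, Q = 0 ↦ 0  <
P = 0, Q = 1 ↦ 0  <
P = 0, Q = 2 ↦ 0  <
P = 1, Q = 0 ↦ 2  ≥
P = 1, Q = 1 ↦ 2  ≥
P = 1, Q = 2 ↦ 1  <
P = 2, Q = 0 ↦ 2  ≥
P = 2, Q = 1 ↦ 2  ≥
P = 2, Q = 2 ↦ 2  ≥
So 5 of the 9 assignments meet the threshold.

5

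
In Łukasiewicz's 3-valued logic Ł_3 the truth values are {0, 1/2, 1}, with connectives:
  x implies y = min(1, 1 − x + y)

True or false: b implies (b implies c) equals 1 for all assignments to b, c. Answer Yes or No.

No

Counterexample: take b = 1, c = 0.
b implies c = 1 implies 0 = 0
b implies (b implies c) = 1 implies 0 = 0
This gives 0 ≠ 1.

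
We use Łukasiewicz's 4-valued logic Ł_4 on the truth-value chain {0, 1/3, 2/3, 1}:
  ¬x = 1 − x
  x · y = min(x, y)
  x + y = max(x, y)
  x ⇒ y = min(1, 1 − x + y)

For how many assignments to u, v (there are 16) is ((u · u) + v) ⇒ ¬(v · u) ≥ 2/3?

13

u = 0, v = 0 ↦ 1  ≥
u = 0, v = 1/3 ↦ 1  ≥
u = 0, v = 2/3 ↦ 1  ≥
u = 0, v = 1 ↦ 1  ≥
u = 1/3, v = 0 ↦ 1  ≥
u = 1/3, v = 1/3 ↦ 1  ≥
u = 1/3, v = 2/3 ↦ 1  ≥
u = 1/3, v = 1 ↦ 2/3  ≥
u = 2/3, v = 0 ↦ 1  ≥
u = 2/3, v = 1/3 ↦ 1  ≥
u = 2/3, v = 2/3 ↦ 2/3  ≥
u = 2/3, v = 1 ↦ 1/3  <
u = 1, v = 0 ↦ 1  ≥
u = 1, v = 1/3 ↦ 2/3  ≥
u = 1, v = 2/3 ↦ 1/3  <
u = 1, v = 1 ↦ 0  <
So 13 of the 16 assignments meet the threshold.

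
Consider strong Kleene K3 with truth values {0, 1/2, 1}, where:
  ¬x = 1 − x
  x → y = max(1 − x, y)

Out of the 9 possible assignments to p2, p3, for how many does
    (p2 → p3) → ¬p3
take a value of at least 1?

p2 = 0, p3 = 0 ↦ 1  ≥
p2 = 0, p3 = 1/2 ↦ 1/2  <
p2 = 0, p3 = 1 ↦ 0  <
p2 = 1/2, p3 = 0 ↦ 1  ≥
p2 = 1/2, p3 = 1/2 ↦ 1/2  <
p2 = 1/2, p3 = 1 ↦ 0  <
p2 = 1, p3 = 0 ↦ 1  ≥
p2 = 1, p3 = 1/2 ↦ 1/2  <
p2 = 1, p3 = 1 ↦ 0  <
So 3 of the 9 assignments meet the threshold.

3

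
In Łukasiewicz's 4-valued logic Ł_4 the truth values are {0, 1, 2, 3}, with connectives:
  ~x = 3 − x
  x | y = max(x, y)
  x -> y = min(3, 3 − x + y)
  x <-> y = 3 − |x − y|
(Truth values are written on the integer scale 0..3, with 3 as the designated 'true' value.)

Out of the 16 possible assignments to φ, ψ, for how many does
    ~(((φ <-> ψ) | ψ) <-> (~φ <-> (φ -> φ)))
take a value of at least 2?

φ = 0, ψ = 0 ↦ 0  <
φ = 0, ψ = 1 ↦ 1  <
φ = 0, ψ = 2 ↦ 1  <
φ = 0, ψ = 3 ↦ 0  <
φ = 1, ψ = 0 ↦ 0  <
φ = 1, ψ = 1 ↦ 1  <
φ = 1, ψ = 2 ↦ 0  <
φ = 1, ψ = 3 ↦ 1  <
φ = 2, ψ = 0 ↦ 0  <
φ = 2, ψ = 1 ↦ 1  <
φ = 2, ψ = 2 ↦ 2  ≥
φ = 2, ψ = 3 ↦ 2  ≥
φ = 3, ψ = 0 ↦ 0  <
φ = 3, ψ = 1 ↦ 1  <
φ = 3, ψ = 2 ↦ 2  ≥
φ = 3, ψ = 3 ↦ 3  ≥
So 4 of the 16 assignments meet the threshold.

4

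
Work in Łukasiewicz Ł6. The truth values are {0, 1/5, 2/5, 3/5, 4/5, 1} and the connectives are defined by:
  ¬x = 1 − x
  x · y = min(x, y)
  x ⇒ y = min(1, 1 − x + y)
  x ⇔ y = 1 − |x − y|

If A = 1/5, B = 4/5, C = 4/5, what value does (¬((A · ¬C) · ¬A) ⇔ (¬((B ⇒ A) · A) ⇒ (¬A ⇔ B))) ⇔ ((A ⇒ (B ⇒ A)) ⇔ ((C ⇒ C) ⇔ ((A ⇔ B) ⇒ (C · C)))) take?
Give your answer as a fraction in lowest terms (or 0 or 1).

¬C = ¬4/5 = 1/5
A · ¬C = 1/5 · 1/5 = 1/5
¬A = ¬1/5 = 4/5
(A · ¬C) · ¬A = 1/5 · 4/5 = 1/5
¬((A · ¬C) · ¬A) = ¬1/5 = 4/5
B ⇒ A = 4/5 ⇒ 1/5 = 2/5
(B ⇒ A) · A = 2/5 · 1/5 = 1/5
¬((B ⇒ A) · A) = ¬1/5 = 4/5
¬A = ¬1/5 = 4/5
¬A ⇔ B = 4/5 ⇔ 4/5 = 1
¬((B ⇒ A) · A) ⇒ (¬A ⇔ B) = 4/5 ⇒ 1 = 1
¬((A · ¬C) · ¬A) ⇔ (¬((B ⇒ A) · A) ⇒ (¬A ⇔ B)) = 4/5 ⇔ 1 = 4/5
B ⇒ A = 4/5 ⇒ 1/5 = 2/5
A ⇒ (B ⇒ A) = 1/5 ⇒ 2/5 = 1
C ⇒ C = 4/5 ⇒ 4/5 = 1
A ⇔ B = 1/5 ⇔ 4/5 = 2/5
C · C = 4/5 · 4/5 = 4/5
(A ⇔ B) ⇒ (C · C) = 2/5 ⇒ 4/5 = 1
(C ⇒ C) ⇔ ((A ⇔ B) ⇒ (C · C)) = 1 ⇔ 1 = 1
(A ⇒ (B ⇒ A)) ⇔ ((C ⇒ C) ⇔ ((A ⇔ B) ⇒ (C · C))) = 1 ⇔ 1 = 1
(¬((A · ¬C) · ¬A) ⇔ (¬((B ⇒ A) · A) ⇒ (¬A ⇔ B))) ⇔ ((A ⇒ (B ⇒ A)) ⇔ ((C ⇒ C) ⇔ ((A ⇔ B) ⇒ (C · C)))) = 4/5 ⇔ 1 = 4/5

4/5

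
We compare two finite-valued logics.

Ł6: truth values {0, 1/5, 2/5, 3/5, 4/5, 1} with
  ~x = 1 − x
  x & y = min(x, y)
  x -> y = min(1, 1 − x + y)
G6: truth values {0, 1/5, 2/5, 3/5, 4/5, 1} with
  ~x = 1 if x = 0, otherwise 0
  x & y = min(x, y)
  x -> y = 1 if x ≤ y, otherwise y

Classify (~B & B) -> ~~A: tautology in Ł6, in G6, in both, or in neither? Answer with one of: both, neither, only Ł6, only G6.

In Ł6: at A = 0, B = 1/5 the value is 4/5 — not a tautology.
In G6: every assignment gives 1 — tautology.

only G6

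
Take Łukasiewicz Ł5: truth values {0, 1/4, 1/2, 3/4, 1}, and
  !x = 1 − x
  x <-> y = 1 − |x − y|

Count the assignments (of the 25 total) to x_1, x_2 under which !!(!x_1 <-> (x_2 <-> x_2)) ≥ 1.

5

value 1: 5 assignments (counts)
value 3/4: 5 assignments
value 1/2: 5 assignments
value 1/4: 5 assignments
value 0: 5 assignments
So 5 of the 25 assignments meet the threshold.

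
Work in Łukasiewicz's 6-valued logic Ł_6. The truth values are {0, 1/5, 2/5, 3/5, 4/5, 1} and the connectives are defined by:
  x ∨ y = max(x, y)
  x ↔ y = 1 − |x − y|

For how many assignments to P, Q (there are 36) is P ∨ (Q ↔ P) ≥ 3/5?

30

value 1: 11 assignments (counts)
value 4/5: 12 assignments (counts)
value 3/5: 7 assignments (counts)
value 2/5: 3 assignments
value 1/5: 2 assignments
value 0: 1 assignment
So 30 of the 36 assignments meet the threshold.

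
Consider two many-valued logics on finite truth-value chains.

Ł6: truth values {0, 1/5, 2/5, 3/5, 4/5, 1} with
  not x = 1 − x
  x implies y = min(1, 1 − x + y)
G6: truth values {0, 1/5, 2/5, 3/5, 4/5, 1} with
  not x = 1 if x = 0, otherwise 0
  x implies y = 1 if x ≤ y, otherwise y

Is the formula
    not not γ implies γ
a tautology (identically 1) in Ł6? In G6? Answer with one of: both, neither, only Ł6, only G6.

only Ł6

In Ł6: every assignment gives 1 — tautology.
In G6: at γ = 1/5 the value is 1/5 — not a tautology.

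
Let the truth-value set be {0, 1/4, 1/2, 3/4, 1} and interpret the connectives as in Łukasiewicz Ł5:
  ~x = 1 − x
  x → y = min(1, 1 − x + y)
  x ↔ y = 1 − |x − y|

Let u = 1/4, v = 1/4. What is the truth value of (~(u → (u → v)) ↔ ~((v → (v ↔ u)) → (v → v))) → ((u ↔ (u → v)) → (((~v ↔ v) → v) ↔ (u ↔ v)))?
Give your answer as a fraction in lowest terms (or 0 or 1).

1

u → v = 1/4 → 1/4 = 1
u → (u → v) = 1/4 → 1 = 1
~(u → (u → v)) = ~1 = 0
v ↔ u = 1/4 ↔ 1/4 = 1
v → (v ↔ u) = 1/4 → 1 = 1
v → v = 1/4 → 1/4 = 1
(v → (v ↔ u)) → (v → v) = 1 → 1 = 1
~((v → (v ↔ u)) → (v → v)) = ~1 = 0
~(u → (u → v)) ↔ ~((v → (v ↔ u)) → (v → v)) = 0 ↔ 0 = 1
u → v = 1/4 → 1/4 = 1
u ↔ (u → v) = 1/4 ↔ 1 = 1/4
~v = ~1/4 = 3/4
~v ↔ v = 3/4 ↔ 1/4 = 1/2
(~v ↔ v) → v = 1/2 → 1/4 = 3/4
u ↔ v = 1/4 ↔ 1/4 = 1
((~v ↔ v) → v) ↔ (u ↔ v) = 3/4 ↔ 1 = 3/4
(u ↔ (u → v)) → (((~v ↔ v) → v) ↔ (u ↔ v)) = 1/4 → 3/4 = 1
(~(u → (u → v)) ↔ ~((v → (v ↔ u)) → (v → v))) → ((u ↔ (u → v)) → (((~v ↔ v) → v) ↔ (u ↔ v))) = 1 → 1 = 1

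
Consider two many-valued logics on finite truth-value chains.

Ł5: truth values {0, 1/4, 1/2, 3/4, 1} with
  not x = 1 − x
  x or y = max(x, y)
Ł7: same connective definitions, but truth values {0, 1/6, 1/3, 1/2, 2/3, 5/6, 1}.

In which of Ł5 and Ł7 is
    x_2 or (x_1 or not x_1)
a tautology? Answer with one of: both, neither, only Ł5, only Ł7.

In Ł5: at x_1 = 1/4, x_2 = 0 the value is 3/4 — not a tautology.
In Ł7: at x_1 = 1/6, x_2 = 0 the value is 5/6 — not a tautology.

neither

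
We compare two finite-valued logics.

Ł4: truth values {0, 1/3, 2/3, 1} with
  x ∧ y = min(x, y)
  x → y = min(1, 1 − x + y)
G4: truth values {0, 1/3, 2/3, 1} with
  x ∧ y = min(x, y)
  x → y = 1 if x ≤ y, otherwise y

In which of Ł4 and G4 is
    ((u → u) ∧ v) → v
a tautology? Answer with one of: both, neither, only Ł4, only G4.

In Ł4: every assignment gives 1 — tautology.
In G4: every assignment gives 1 — tautology.

both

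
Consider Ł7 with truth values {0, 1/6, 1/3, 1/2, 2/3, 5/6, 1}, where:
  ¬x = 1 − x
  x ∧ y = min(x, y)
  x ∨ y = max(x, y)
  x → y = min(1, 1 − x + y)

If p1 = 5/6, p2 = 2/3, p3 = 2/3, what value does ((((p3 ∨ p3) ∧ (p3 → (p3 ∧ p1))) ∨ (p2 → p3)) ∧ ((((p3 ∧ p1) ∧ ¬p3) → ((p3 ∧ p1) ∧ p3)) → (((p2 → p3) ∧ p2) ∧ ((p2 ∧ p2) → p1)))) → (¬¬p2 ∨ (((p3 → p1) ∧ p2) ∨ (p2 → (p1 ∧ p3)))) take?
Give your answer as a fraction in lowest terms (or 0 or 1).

p3 ∨ p3 = 2/3 ∨ 2/3 = 2/3
p3 ∧ p1 = 2/3 ∧ 5/6 = 2/3
p3 → (p3 ∧ p1) = 2/3 → 2/3 = 1
(p3 ∨ p3) ∧ (p3 → (p3 ∧ p1)) = 2/3 ∧ 1 = 2/3
p2 → p3 = 2/3 → 2/3 = 1
((p3 ∨ p3) ∧ (p3 → (p3 ∧ p1))) ∨ (p2 → p3) = 2/3 ∨ 1 = 1
p3 ∧ p1 = 2/3 ∧ 5/6 = 2/3
¬p3 = ¬2/3 = 1/3
(p3 ∧ p1) ∧ ¬p3 = 2/3 ∧ 1/3 = 1/3
p3 ∧ p1 = 2/3 ∧ 5/6 = 2/3
(p3 ∧ p1) ∧ p3 = 2/3 ∧ 2/3 = 2/3
((p3 ∧ p1) ∧ ¬p3) → ((p3 ∧ p1) ∧ p3) = 1/3 → 2/3 = 1
p2 → p3 = 2/3 → 2/3 = 1
(p2 → p3) ∧ p2 = 1 ∧ 2/3 = 2/3
p2 ∧ p2 = 2/3 ∧ 2/3 = 2/3
(p2 ∧ p2) → p1 = 2/3 → 5/6 = 1
((p2 → p3) ∧ p2) ∧ ((p2 ∧ p2) → p1) = 2/3 ∧ 1 = 2/3
(((p3 ∧ p1) ∧ ¬p3) → ((p3 ∧ p1) ∧ p3)) → (((p2 → p3) ∧ p2) ∧ ((p2 ∧ p2) → p1)) = 1 → 2/3 = 2/3
(((p3 ∨ p3) ∧ (p3 → (p3 ∧ p1))) ∨ (p2 → p3)) ∧ ((((p3 ∧ p1) ∧ ¬p3) → ((p3 ∧ p1) ∧ p3)) → (((p2 → p3) ∧ p2) ∧ ((p2 ∧ p2) → p1))) = 1 ∧ 2/3 = 2/3
¬p2 = ¬2/3 = 1/3
¬¬p2 = ¬1/3 = 2/3
p3 → p1 = 2/3 → 5/6 = 1
(p3 → p1) ∧ p2 = 1 ∧ 2/3 = 2/3
p1 ∧ p3 = 5/6 ∧ 2/3 = 2/3
p2 → (p1 ∧ p3) = 2/3 → 2/3 = 1
((p3 → p1) ∧ p2) ∨ (p2 → (p1 ∧ p3)) = 2/3 ∨ 1 = 1
¬¬p2 ∨ (((p3 → p1) ∧ p2) ∨ (p2 → (p1 ∧ p3))) = 2/3 ∨ 1 = 1
((((p3 ∨ p3) ∧ (p3 → (p3 ∧ p1))) ∨ (p2 → p3)) ∧ ((((p3 ∧ p1) ∧ ¬p3) → ((p3 ∧ p1) ∧ p3)) → (((p2 → p3) ∧ p2) ∧ ((p2 ∧ p2) → p1)))) → (¬¬p2 ∨ (((p3 → p1) ∧ p2) ∨ (p2 → (p1 ∧ p3)))) = 2/3 → 1 = 1

1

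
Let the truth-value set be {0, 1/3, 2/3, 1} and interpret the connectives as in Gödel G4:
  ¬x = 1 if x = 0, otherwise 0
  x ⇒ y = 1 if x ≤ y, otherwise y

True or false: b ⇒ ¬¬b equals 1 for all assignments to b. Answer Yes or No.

b = 0 ↦ 1
b = 1/3 ↦ 1
b = 2/3 ↦ 1
b = 1 ↦ 1
Every assignment gives a value ≥ 1.

Yes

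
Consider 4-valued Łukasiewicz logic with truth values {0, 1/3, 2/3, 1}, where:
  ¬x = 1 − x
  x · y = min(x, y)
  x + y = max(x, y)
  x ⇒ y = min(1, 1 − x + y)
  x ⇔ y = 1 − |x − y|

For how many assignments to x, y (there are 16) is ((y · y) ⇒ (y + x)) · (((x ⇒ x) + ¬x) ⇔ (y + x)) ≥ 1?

7

x = 0, y = 0 ↦ 0  <
x = 0, y = 1/3 ↦ 1/3  <
x = 0, y = 2/3 ↦ 2/3  <
x = 0, y = 1 ↦ 1  ≥
x = 1/3, y = 0 ↦ 1/3  <
x = 1/3, y = 1/3 ↦ 1/3  <
x = 1/3, y = 2/3 ↦ 2/3  <
x = 1/3, y = 1 ↦ 1  ≥
x = 2/3, y = 0 ↦ 2/3  <
x = 2/3, y = 1/3 ↦ 2/3  <
x = 2/3, y = 2/3 ↦ 2/3  <
x = 2/3, y = 1 ↦ 1  ≥
x = 1, y = 0 ↦ 1  ≥
x = 1, y = 1/3 ↦ 1  ≥
x = 1, y = 2/3 ↦ 1  ≥
x = 1, y = 1 ↦ 1  ≥
So 7 of the 16 assignments meet the threshold.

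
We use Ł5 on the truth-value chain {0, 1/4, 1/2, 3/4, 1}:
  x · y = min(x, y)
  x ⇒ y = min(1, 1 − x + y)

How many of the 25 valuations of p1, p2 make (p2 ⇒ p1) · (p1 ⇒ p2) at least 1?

value 1: 5 assignments (counts)
value 3/4: 8 assignments
value 1/2: 6 assignments
value 1/4: 4 assignments
value 0: 2 assignments
So 5 of the 25 assignments meet the threshold.

5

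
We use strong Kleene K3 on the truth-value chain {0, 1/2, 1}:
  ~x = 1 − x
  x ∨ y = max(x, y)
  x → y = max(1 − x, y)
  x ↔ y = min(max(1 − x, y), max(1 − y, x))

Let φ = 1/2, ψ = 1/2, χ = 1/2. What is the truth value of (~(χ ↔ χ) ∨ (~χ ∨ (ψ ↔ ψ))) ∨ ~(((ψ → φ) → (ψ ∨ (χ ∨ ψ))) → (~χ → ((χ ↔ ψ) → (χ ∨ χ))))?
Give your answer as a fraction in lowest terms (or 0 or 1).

1/2

χ ↔ χ = 1/2 ↔ 1/2 = 1/2
~(χ ↔ χ) = ~1/2 = 1/2
~χ = ~1/2 = 1/2
ψ ↔ ψ = 1/2 ↔ 1/2 = 1/2
~χ ∨ (ψ ↔ ψ) = 1/2 ∨ 1/2 = 1/2
~(χ ↔ χ) ∨ (~χ ∨ (ψ ↔ ψ)) = 1/2 ∨ 1/2 = 1/2
ψ → φ = 1/2 → 1/2 = 1/2
χ ∨ ψ = 1/2 ∨ 1/2 = 1/2
ψ ∨ (χ ∨ ψ) = 1/2 ∨ 1/2 = 1/2
(ψ → φ) → (ψ ∨ (χ ∨ ψ)) = 1/2 → 1/2 = 1/2
~χ = ~1/2 = 1/2
χ ↔ ψ = 1/2 ↔ 1/2 = 1/2
χ ∨ χ = 1/2 ∨ 1/2 = 1/2
(χ ↔ ψ) → (χ ∨ χ) = 1/2 → 1/2 = 1/2
~χ → ((χ ↔ ψ) → (χ ∨ χ)) = 1/2 → 1/2 = 1/2
((ψ → φ) → (ψ ∨ (χ ∨ ψ))) → (~χ → ((χ ↔ ψ) → (χ ∨ χ))) = 1/2 → 1/2 = 1/2
~(((ψ → φ) → (ψ ∨ (χ ∨ ψ))) → (~χ → ((χ ↔ ψ) → (χ ∨ χ)))) = ~1/2 = 1/2
(~(χ ↔ χ) ∨ (~χ ∨ (ψ ↔ ψ))) ∨ ~(((ψ → φ) → (ψ ∨ (χ ∨ ψ))) → (~χ → ((χ ↔ ψ) → (χ ∨ χ)))) = 1/2 ∨ 1/2 = 1/2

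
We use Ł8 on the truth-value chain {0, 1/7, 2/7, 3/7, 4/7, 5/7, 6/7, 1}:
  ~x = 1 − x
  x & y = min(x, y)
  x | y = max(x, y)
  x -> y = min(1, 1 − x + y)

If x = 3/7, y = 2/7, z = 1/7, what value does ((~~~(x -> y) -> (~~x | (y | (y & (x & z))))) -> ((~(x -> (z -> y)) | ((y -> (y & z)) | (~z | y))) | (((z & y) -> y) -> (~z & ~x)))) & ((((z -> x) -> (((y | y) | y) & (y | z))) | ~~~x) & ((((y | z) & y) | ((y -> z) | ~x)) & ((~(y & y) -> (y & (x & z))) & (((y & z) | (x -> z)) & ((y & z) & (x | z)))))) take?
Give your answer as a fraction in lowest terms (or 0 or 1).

1/7

x -> y = 3/7 -> 2/7 = 6/7
~(x -> y) = ~6/7 = 1/7
~~(x -> y) = ~1/7 = 6/7
~~~(x -> y) = ~6/7 = 1/7
~x = ~3/7 = 4/7
~~x = ~4/7 = 3/7
x & z = 3/7 & 1/7 = 1/7
y & (x & z) = 2/7 & 1/7 = 1/7
y | (y & (x & z)) = 2/7 | 1/7 = 2/7
~~x | (y | (y & (x & z))) = 3/7 | 2/7 = 3/7
~~~(x -> y) -> (~~x | (y | (y & (x & z)))) = 1/7 -> 3/7 = 1
z -> y = 1/7 -> 2/7 = 1
x -> (z -> y) = 3/7 -> 1 = 1
~(x -> (z -> y)) = ~1 = 0
y & z = 2/7 & 1/7 = 1/7
y -> (y & z) = 2/7 -> 1/7 = 6/7
~z = ~1/7 = 6/7
~z | y = 6/7 | 2/7 = 6/7
(y -> (y & z)) | (~z | y) = 6/7 | 6/7 = 6/7
~(x -> (z -> y)) | ((y -> (y & z)) | (~z | y)) = 0 | 6/7 = 6/7
z & y = 1/7 & 2/7 = 1/7
(z & y) -> y = 1/7 -> 2/7 = 1
~z = ~1/7 = 6/7
~x = ~3/7 = 4/7
~z & ~x = 6/7 & 4/7 = 4/7
((z & y) -> y) -> (~z & ~x) = 1 -> 4/7 = 4/7
(~(x -> (z -> y)) | ((y -> (y & z)) | (~z | y))) | (((z & y) -> y) -> (~z & ~x)) = 6/7 | 4/7 = 6/7
(~~~(x -> y) -> (~~x | (y | (y & (x & z))))) -> ((~(x -> (z -> y)) | ((y -> (y & z)) | (~z | y))) | (((z & y) -> y) -> (~z & ~x))) = 1 -> 6/7 = 6/7
z -> x = 1/7 -> 3/7 = 1
y | y = 2/7 | 2/7 = 2/7
(y | y) | y = 2/7 | 2/7 = 2/7
y | z = 2/7 | 1/7 = 2/7
((y | y) | y) & (y | z) = 2/7 & 2/7 = 2/7
(z -> x) -> (((y | y) | y) & (y | z)) = 1 -> 2/7 = 2/7
~x = ~3/7 = 4/7
~~x = ~4/7 = 3/7
~~~x = ~3/7 = 4/7
((z -> x) -> (((y | y) | y) & (y | z))) | ~~~x = 2/7 | 4/7 = 4/7
y | z = 2/7 | 1/7 = 2/7
(y | z) & y = 2/7 & 2/7 = 2/7
y -> z = 2/7 -> 1/7 = 6/7
~x = ~3/7 = 4/7
(y -> z) | ~x = 6/7 | 4/7 = 6/7
((y | z) & y) | ((y -> z) | ~x) = 2/7 | 6/7 = 6/7
y & y = 2/7 & 2/7 = 2/7
~(y & y) = ~2/7 = 5/7
x & z = 3/7 & 1/7 = 1/7
y & (x & z) = 2/7 & 1/7 = 1/7
~(y & y) -> (y & (x & z)) = 5/7 -> 1/7 = 3/7
y & z = 2/7 & 1/7 = 1/7
x -> z = 3/7 -> 1/7 = 5/7
(y & z) | (x -> z) = 1/7 | 5/7 = 5/7
y & z = 2/7 & 1/7 = 1/7
x | z = 3/7 | 1/7 = 3/7
(y & z) & (x | z) = 1/7 & 3/7 = 1/7
((y & z) | (x -> z)) & ((y & z) & (x | z)) = 5/7 & 1/7 = 1/7
(~(y & y) -> (y & (x & z))) & (((y & z) | (x -> z)) & ((y & z) & (x | z))) = 3/7 & 1/7 = 1/7
(((y | z) & y) | ((y -> z) | ~x)) & ((~(y & y) -> (y & (x & z))) & (((y & z) | (x -> z)) & ((y & z) & (x | z)))) = 6/7 & 1/7 = 1/7
(((z -> x) -> (((y | y) | y) & (y | z))) | ~~~x) & ((((y | z) & y) | ((y -> z) | ~x)) & ((~(y & y) -> (y & (x & z))) & (((y & z) | (x -> z)) & ((y & z) & (x | z))))) = 4/7 & 1/7 = 1/7
((~~~(x -> y) -> (~~x | (y | (y & (x & z))))) -> ((~(x -> (z -> y)) | ((y -> (y & z)) | (~z | y))) | (((z & y) -> y) -> (~z & ~x)))) & ((((z -> x) -> (((y | y) | y) & (y | z))) | ~~~x) & ((((y | z) & y) | ((y -> z) | ~x)) & ((~(y & y) -> (y & (x & z))) & (((y & z) | (x -> z)) & ((y & z) & (x | z)))))) = 6/7 & 1/7 = 1/7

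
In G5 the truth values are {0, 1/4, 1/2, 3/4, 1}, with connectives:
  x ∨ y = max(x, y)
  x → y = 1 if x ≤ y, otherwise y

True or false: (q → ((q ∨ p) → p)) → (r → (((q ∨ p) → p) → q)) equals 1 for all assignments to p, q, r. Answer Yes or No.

Counterexample: take p = 0, q = 0, r = 1/4.
q ∨ p = 0 ∨ 0 = 0
(q ∨ p) → p = 0 → 0 = 1
q → ((q ∨ p) → p) = 0 → 1 = 1
q ∨ p = 0 ∨ 0 = 0
(q ∨ p) → p = 0 → 0 = 1
((q ∨ p) → p) → q = 1 → 0 = 0
r → (((q ∨ p) → p) → q) = 1/4 → 0 = 0
(q → ((q ∨ p) → p)) → (r → (((q ∨ p) → p) → q)) = 1 → 0 = 0
This gives 0 ≠ 1.

No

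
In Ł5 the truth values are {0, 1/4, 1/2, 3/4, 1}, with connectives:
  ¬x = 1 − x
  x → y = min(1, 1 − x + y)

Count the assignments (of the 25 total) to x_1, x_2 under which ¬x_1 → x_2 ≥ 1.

15

value 1: 15 assignments (counts)
value 3/4: 4 assignments
value 1/2: 3 assignments
value 1/4: 2 assignments
value 0: 1 assignment
So 15 of the 25 assignments meet the threshold.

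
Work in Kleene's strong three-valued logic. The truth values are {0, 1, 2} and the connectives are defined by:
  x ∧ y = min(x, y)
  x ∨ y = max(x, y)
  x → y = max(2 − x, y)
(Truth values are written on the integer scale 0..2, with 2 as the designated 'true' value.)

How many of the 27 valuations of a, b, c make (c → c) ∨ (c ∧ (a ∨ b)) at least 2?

18

value 2: 18 assignments (counts)
value 1: 9 assignments
So 18 of the 27 assignments meet the threshold.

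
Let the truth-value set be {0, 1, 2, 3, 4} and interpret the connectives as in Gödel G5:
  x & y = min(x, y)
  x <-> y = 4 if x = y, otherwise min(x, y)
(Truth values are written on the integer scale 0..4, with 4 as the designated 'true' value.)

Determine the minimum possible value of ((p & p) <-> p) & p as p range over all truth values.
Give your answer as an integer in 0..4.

Take p = 0:
p & p = 0 & 0 = 0
(p & p) <-> p = 0 <-> 0 = 4
((p & p) <-> p) & p = 4 & 0 = 0
No assignment yields a value below 0, so this is the minimum.

0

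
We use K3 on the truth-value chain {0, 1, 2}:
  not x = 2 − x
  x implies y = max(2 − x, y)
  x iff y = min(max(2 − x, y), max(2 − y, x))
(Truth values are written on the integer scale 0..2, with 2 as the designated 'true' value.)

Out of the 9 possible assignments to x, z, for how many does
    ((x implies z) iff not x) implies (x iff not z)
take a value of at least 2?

3

x = 0, z = 0 ↦ 0  <
x = 0, z = 1 ↦ 1  <
x = 0, z = 2 ↦ 2  ≥
x = 1, z = 0 ↦ 1  <
x = 1, z = 1 ↦ 1  <
x = 1, z = 2 ↦ 1  <
x = 2, z = 0 ↦ 2  ≥
x = 2, z = 1 ↦ 1  <
x = 2, z = 2 ↦ 2  ≥
So 3 of the 9 assignments meet the threshold.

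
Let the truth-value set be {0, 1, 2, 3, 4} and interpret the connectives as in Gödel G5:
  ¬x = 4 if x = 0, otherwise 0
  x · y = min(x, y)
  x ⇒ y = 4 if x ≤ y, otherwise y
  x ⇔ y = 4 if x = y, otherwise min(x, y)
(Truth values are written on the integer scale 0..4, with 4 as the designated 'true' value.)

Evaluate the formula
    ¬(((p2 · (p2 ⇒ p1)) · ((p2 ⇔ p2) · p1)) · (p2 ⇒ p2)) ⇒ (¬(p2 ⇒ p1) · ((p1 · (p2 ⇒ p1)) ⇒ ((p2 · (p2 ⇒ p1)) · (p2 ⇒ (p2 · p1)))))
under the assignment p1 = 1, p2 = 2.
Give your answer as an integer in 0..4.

4

p2 ⇒ p1 = 2 ⇒ 1 = 1
p2 · (p2 ⇒ p1) = 2 · 1 = 1
p2 ⇔ p2 = 2 ⇔ 2 = 4
(p2 ⇔ p2) · p1 = 4 · 1 = 1
(p2 · (p2 ⇒ p1)) · ((p2 ⇔ p2) · p1) = 1 · 1 = 1
p2 ⇒ p2 = 2 ⇒ 2 = 4
((p2 · (p2 ⇒ p1)) · ((p2 ⇔ p2) · p1)) · (p2 ⇒ p2) = 1 · 4 = 1
¬(((p2 · (p2 ⇒ p1)) · ((p2 ⇔ p2) · p1)) · (p2 ⇒ p2)) = ¬1 = 0
p2 ⇒ p1 = 2 ⇒ 1 = 1
¬(p2 ⇒ p1) = ¬1 = 0
p2 ⇒ p1 = 2 ⇒ 1 = 1
p1 · (p2 ⇒ p1) = 1 · 1 = 1
p2 ⇒ p1 = 2 ⇒ 1 = 1
p2 · (p2 ⇒ p1) = 2 · 1 = 1
p2 · p1 = 2 · 1 = 1
p2 ⇒ (p2 · p1) = 2 ⇒ 1 = 1
(p2 · (p2 ⇒ p1)) · (p2 ⇒ (p2 · p1)) = 1 · 1 = 1
(p1 · (p2 ⇒ p1)) ⇒ ((p2 · (p2 ⇒ p1)) · (p2 ⇒ (p2 · p1))) = 1 ⇒ 1 = 4
¬(p2 ⇒ p1) · ((p1 · (p2 ⇒ p1)) ⇒ ((p2 · (p2 ⇒ p1)) · (p2 ⇒ (p2 · p1)))) = 0 · 4 = 0
¬(((p2 · (p2 ⇒ p1)) · ((p2 ⇔ p2) · p1)) · (p2 ⇒ p2)) ⇒ (¬(p2 ⇒ p1) · ((p1 · (p2 ⇒ p1)) ⇒ ((p2 · (p2 ⇒ p1)) · (p2 ⇒ (p2 · p1))))) = 0 ⇒ 0 = 4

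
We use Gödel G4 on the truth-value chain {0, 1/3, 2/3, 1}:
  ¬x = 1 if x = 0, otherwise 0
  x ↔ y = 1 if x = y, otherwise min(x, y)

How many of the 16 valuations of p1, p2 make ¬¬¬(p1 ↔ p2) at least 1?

6

p1 = 0, p2 = 0 ↦ 0  <
p1 = 0, p2 = 1/3 ↦ 1  ≥
p1 = 0, p2 = 2/3 ↦ 1  ≥
p1 = 0, p2 = 1 ↦ 1  ≥
p1 = 1/3, p2 = 0 ↦ 1  ≥
p1 = 1/3, p2 = 1/3 ↦ 0  <
p1 = 1/3, p2 = 2/3 ↦ 0  <
p1 = 1/3, p2 = 1 ↦ 0  <
p1 = 2/3, p2 = 0 ↦ 1  ≥
p1 = 2/3, p2 = 1/3 ↦ 0  <
p1 = 2/3, p2 = 2/3 ↦ 0  <
p1 = 2/3, p2 = 1 ↦ 0  <
p1 = 1, p2 = 0 ↦ 1  ≥
p1 = 1, p2 = 1/3 ↦ 0  <
p1 = 1, p2 = 2/3 ↦ 0  <
p1 = 1, p2 = 1 ↦ 0  <
So 6 of the 16 assignments meet the threshold.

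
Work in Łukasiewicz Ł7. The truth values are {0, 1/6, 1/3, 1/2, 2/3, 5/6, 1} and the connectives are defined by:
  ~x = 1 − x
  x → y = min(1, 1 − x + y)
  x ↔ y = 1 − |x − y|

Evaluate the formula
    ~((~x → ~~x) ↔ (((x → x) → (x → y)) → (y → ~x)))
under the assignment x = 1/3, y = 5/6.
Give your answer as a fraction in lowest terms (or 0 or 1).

1/6

~x = ~1/3 = 2/3
~x = ~1/3 = 2/3
~~x = ~2/3 = 1/3
~x → ~~x = 2/3 → 1/3 = 2/3
x → x = 1/3 → 1/3 = 1
x → y = 1/3 → 5/6 = 1
(x → x) → (x → y) = 1 → 1 = 1
~x = ~1/3 = 2/3
y → ~x = 5/6 → 2/3 = 5/6
((x → x) → (x → y)) → (y → ~x) = 1 → 5/6 = 5/6
(~x → ~~x) ↔ (((x → x) → (x → y)) → (y → ~x)) = 2/3 ↔ 5/6 = 5/6
~((~x → ~~x) ↔ (((x → x) → (x → y)) → (y → ~x))) = ~5/6 = 1/6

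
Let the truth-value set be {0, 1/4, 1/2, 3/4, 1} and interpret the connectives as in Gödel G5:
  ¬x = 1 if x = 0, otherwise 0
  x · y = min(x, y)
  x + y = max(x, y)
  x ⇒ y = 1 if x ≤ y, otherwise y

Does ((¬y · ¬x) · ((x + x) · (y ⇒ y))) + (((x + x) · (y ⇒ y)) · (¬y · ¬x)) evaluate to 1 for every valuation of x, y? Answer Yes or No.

No

Counterexample: take x = 0, y = 0.
¬y = ¬0 = 1
¬x = ¬0 = 1
¬y · ¬x = 1 · 1 = 1
x + x = 0 + 0 = 0
y ⇒ y = 0 ⇒ 0 = 1
(x + x) · (y ⇒ y) = 0 · 1 = 0
(¬y · ¬x) · ((x + x) · (y ⇒ y)) = 1 · 0 = 0
((x + x) · (y ⇒ y)) · (¬y · ¬x) = 0 · 1 = 0
((¬y · ¬x) · ((x + x) · (y ⇒ y))) + (((x + x) · (y ⇒ y)) · (¬y · ¬x)) = 0 + 0 = 0
This gives 0 ≠ 1.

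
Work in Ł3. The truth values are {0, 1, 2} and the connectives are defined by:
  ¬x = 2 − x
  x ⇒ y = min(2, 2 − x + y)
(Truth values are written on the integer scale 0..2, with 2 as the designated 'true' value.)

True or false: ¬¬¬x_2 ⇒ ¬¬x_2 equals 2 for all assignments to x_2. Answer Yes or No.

No

Counterexample: take x_2 = 0.
¬x_2 = ¬0 = 2
¬¬x_2 = ¬2 = 0
¬¬¬x_2 = ¬0 = 2
¬x_2 = ¬0 = 2
¬¬x_2 = ¬2 = 0
¬¬¬x_2 ⇒ ¬¬x_2 = 2 ⇒ 0 = 0
This gives 0 ≠ 2.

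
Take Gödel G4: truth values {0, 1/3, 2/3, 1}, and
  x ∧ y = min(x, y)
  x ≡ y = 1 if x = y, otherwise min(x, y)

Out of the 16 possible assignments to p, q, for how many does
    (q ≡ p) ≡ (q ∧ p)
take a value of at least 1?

p = 0, q = 0 ↦ 0  <
p = 0, q = 1/3 ↦ 1  ≥
p = 0, q = 2/3 ↦ 1  ≥
p = 0, q = 1 ↦ 1  ≥
p = 1/3, q = 0 ↦ 1  ≥
p = 1/3, q = 1/3 ↦ 1/3  <
p = 1/3, q = 2/3 ↦ 1  ≥
p = 1/3, q = 1 ↦ 1  ≥
p = 2/3, q = 0 ↦ 1  ≥
p = 2/3, q = 1/3 ↦ 1  ≥
p = 2/3, q = 2/3 ↦ 2/3  <
p = 2/3, q = 1 ↦ 1  ≥
p = 1, q = 0 ↦ 1  ≥
p = 1, q = 1/3 ↦ 1  ≥
p = 1, q = 2/3 ↦ 1  ≥
p = 1, q = 1 ↦ 1  ≥
So 13 of the 16 assignments meet the threshold.

13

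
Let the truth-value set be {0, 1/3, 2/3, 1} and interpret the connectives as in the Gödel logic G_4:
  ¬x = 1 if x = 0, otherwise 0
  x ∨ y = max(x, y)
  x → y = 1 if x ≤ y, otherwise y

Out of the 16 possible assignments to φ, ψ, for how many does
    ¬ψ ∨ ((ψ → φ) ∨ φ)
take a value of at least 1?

φ = 0, ψ = 0 ↦ 1  ≥
φ = 0, ψ = 1/3 ↦ 0  <
φ = 0, ψ = 2/3 ↦ 0  <
φ = 0, ψ = 1 ↦ 0  <
φ = 1/3, ψ = 0 ↦ 1  ≥
φ = 1/3, ψ = 1/3 ↦ 1  ≥
φ = 1/3, ψ = 2/3 ↦ 1/3  <
φ = 1/3, ψ = 1 ↦ 1/3  <
φ = 2/3, ψ = 0 ↦ 1  ≥
φ = 2/3, ψ = 1/3 ↦ 1  ≥
φ = 2/3, ψ = 2/3 ↦ 1  ≥
φ = 2/3, ψ = 1 ↦ 2/3  <
φ = 1, ψ = 0 ↦ 1  ≥
φ = 1, ψ = 1/3 ↦ 1  ≥
φ = 1, ψ = 2/3 ↦ 1  ≥
φ = 1, ψ = 1 ↦ 1  ≥
So 10 of the 16 assignments meet the threshold.

10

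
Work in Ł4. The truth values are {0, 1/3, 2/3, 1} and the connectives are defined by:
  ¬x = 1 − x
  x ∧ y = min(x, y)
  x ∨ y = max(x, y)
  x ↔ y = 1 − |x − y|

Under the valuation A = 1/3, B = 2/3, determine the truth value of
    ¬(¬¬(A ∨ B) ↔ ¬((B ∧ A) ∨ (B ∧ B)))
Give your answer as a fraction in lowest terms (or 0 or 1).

1/3

A ∨ B = 1/3 ∨ 2/3 = 2/3
¬(A ∨ B) = ¬2/3 = 1/3
¬¬(A ∨ B) = ¬1/3 = 2/3
B ∧ A = 2/3 ∧ 1/3 = 1/3
B ∧ B = 2/3 ∧ 2/3 = 2/3
(B ∧ A) ∨ (B ∧ B) = 1/3 ∨ 2/3 = 2/3
¬((B ∧ A) ∨ (B ∧ B)) = ¬2/3 = 1/3
¬¬(A ∨ B) ↔ ¬((B ∧ A) ∨ (B ∧ B)) = 2/3 ↔ 1/3 = 2/3
¬(¬¬(A ∨ B) ↔ ¬((B ∧ A) ∨ (B ∧ B))) = ¬2/3 = 1/3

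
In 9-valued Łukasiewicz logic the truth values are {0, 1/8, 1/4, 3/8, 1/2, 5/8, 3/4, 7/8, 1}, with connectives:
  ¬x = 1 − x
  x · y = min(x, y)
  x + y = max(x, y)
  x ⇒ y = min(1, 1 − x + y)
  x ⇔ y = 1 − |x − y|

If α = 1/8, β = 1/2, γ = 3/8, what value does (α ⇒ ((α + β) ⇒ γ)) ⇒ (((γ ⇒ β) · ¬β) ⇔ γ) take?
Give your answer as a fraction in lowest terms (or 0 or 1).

7/8

α + β = 1/8 + 1/2 = 1/2
(α + β) ⇒ γ = 1/2 ⇒ 3/8 = 7/8
α ⇒ ((α + β) ⇒ γ) = 1/8 ⇒ 7/8 = 1
γ ⇒ β = 3/8 ⇒ 1/2 = 1
¬β = ¬1/2 = 1/2
(γ ⇒ β) · ¬β = 1 · 1/2 = 1/2
((γ ⇒ β) · ¬β) ⇔ γ = 1/2 ⇔ 3/8 = 7/8
(α ⇒ ((α + β) ⇒ γ)) ⇒ (((γ ⇒ β) · ¬β) ⇔ γ) = 1 ⇒ 7/8 = 7/8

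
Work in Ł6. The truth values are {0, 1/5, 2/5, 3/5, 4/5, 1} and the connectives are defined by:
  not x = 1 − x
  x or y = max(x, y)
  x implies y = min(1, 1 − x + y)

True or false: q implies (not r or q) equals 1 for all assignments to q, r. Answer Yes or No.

Yes

At q = 2/5, r = 3/5, for instance:
not r = not 3/5 = 2/5
not r or q = 2/5 or 2/5 = 2/5
q implies (not r or q) = 2/5 implies 2/5 = 1
and checking the remaining 35 assignments likewise gives ≥ 1 in every case.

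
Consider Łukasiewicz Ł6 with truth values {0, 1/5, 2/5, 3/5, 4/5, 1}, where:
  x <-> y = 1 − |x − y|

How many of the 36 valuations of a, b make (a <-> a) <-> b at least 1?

value 1: 6 assignments (counts)
value 4/5: 6 assignments
value 3/5: 6 assignments
value 2/5: 6 assignments
value 1/5: 6 assignments
value 0: 6 assignments
So 6 of the 36 assignments meet the threshold.

6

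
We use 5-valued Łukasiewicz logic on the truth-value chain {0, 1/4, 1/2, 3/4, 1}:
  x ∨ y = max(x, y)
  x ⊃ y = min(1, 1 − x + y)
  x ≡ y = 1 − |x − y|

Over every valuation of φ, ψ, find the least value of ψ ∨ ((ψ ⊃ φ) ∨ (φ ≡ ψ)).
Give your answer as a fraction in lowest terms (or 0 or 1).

Take φ = 0, ψ = 1/2:
ψ ⊃ φ = 1/2 ⊃ 0 = 1/2
φ ≡ ψ = 0 ≡ 1/2 = 1/2
(ψ ⊃ φ) ∨ (φ ≡ ψ) = 1/2 ∨ 1/2 = 1/2
ψ ∨ ((ψ ⊃ φ) ∨ (φ ≡ ψ)) = 1/2 ∨ 1/2 = 1/2
No assignment yields a value below 1/2, so this is the minimum.

1/2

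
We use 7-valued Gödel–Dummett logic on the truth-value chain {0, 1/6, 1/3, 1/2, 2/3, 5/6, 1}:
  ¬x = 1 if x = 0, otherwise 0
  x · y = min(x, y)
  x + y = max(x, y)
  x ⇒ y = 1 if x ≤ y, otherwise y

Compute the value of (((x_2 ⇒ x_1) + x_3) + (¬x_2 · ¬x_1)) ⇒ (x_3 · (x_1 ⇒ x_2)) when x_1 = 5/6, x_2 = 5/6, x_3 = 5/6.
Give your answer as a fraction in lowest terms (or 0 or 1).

x_2 ⇒ x_1 = 5/6 ⇒ 5/6 = 1
(x_2 ⇒ x_1) + x_3 = 1 + 5/6 = 1
¬x_2 = ¬5/6 = 0
¬x_1 = ¬5/6 = 0
¬x_2 · ¬x_1 = 0 · 0 = 0
((x_2 ⇒ x_1) + x_3) + (¬x_2 · ¬x_1) = 1 + 0 = 1
x_1 ⇒ x_2 = 5/6 ⇒ 5/6 = 1
x_3 · (x_1 ⇒ x_2) = 5/6 · 1 = 5/6
(((x_2 ⇒ x_1) + x_3) + (¬x_2 · ¬x_1)) ⇒ (x_3 · (x_1 ⇒ x_2)) = 1 ⇒ 5/6 = 5/6

5/6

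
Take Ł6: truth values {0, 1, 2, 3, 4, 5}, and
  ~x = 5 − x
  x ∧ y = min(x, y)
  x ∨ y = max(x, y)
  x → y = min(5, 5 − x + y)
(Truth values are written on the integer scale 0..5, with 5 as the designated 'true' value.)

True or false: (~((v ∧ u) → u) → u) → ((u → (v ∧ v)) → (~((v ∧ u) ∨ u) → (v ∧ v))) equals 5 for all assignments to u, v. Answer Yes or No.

Counterexample: take u = 0, v = 0.
v ∧ u = 0 ∧ 0 = 0
(v ∧ u) → u = 0 → 0 = 5
~((v ∧ u) → u) = ~5 = 0
~((v ∧ u) → u) → u = 0 → 0 = 5
v ∧ v = 0 ∧ 0 = 0
u → (v ∧ v) = 0 → 0 = 5
v ∧ u = 0 ∧ 0 = 0
(v ∧ u) ∨ u = 0 ∨ 0 = 0
~((v ∧ u) ∨ u) = ~0 = 5
v ∧ v = 0 ∧ 0 = 0
~((v ∧ u) ∨ u) → (v ∧ v) = 5 → 0 = 0
(u → (v ∧ v)) → (~((v ∧ u) ∨ u) → (v ∧ v)) = 5 → 0 = 0
(~((v ∧ u) → u) → u) → ((u → (v ∧ v)) → (~((v ∧ u) ∨ u) → (v ∧ v))) = 5 → 0 = 0
This gives 0 ≠ 5.

No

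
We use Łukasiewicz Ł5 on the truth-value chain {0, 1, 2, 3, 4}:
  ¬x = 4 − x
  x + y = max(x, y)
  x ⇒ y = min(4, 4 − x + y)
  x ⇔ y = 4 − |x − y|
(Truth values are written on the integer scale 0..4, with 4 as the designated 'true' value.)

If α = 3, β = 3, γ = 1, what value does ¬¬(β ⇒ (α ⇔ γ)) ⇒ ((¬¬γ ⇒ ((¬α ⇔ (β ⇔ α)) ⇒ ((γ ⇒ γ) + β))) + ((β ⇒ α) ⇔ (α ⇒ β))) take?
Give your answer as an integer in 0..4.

α ⇔ γ = 3 ⇔ 1 = 2
β ⇒ (α ⇔ γ) = 3 ⇒ 2 = 3
¬(β ⇒ (α ⇔ γ)) = ¬3 = 1
¬¬(β ⇒ (α ⇔ γ)) = ¬1 = 3
¬γ = ¬1 = 3
¬¬γ = ¬3 = 1
¬α = ¬3 = 1
β ⇔ α = 3 ⇔ 3 = 4
¬α ⇔ (β ⇔ α) = 1 ⇔ 4 = 1
γ ⇒ γ = 1 ⇒ 1 = 4
(γ ⇒ γ) + β = 4 + 3 = 4
(¬α ⇔ (β ⇔ α)) ⇒ ((γ ⇒ γ) + β) = 1 ⇒ 4 = 4
¬¬γ ⇒ ((¬α ⇔ (β ⇔ α)) ⇒ ((γ ⇒ γ) + β)) = 1 ⇒ 4 = 4
β ⇒ α = 3 ⇒ 3 = 4
α ⇒ β = 3 ⇒ 3 = 4
(β ⇒ α) ⇔ (α ⇒ β) = 4 ⇔ 4 = 4
(¬¬γ ⇒ ((¬α ⇔ (β ⇔ α)) ⇒ ((γ ⇒ γ) + β))) + ((β ⇒ α) ⇔ (α ⇒ β)) = 4 + 4 = 4
¬¬(β ⇒ (α ⇔ γ)) ⇒ ((¬¬γ ⇒ ((¬α ⇔ (β ⇔ α)) ⇒ ((γ ⇒ γ) + β))) + ((β ⇒ α) ⇔ (α ⇒ β))) = 3 ⇒ 4 = 4

4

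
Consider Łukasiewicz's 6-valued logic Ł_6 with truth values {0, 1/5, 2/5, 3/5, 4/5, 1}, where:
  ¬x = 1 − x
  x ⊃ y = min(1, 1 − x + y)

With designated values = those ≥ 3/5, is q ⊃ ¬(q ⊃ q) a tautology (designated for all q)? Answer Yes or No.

No

Counterexample: take q = 3/5.
q ⊃ q = 3/5 ⊃ 3/5 = 1
¬(q ⊃ q) = ¬1 = 0
q ⊃ ¬(q ⊃ q) = 3/5 ⊃ 0 = 2/5
This gives 2/5, which is below 3/5.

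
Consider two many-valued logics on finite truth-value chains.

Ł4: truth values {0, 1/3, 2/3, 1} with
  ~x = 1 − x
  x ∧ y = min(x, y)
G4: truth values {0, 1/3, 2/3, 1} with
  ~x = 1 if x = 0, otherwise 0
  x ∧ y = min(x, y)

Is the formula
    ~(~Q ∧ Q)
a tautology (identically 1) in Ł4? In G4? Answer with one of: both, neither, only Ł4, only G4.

In Ł4: at Q = 1/3 the value is 2/3 — not a tautology.
In G4: every assignment gives 1 — tautology.

only G4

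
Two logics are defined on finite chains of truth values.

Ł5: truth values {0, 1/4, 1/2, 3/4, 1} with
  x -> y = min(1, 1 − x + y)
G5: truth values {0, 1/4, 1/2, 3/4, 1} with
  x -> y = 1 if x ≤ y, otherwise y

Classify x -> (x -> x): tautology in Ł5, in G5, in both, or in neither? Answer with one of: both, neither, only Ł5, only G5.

In Ł5: every assignment gives 1 — tautology.
In G5: every assignment gives 1 — tautology.

both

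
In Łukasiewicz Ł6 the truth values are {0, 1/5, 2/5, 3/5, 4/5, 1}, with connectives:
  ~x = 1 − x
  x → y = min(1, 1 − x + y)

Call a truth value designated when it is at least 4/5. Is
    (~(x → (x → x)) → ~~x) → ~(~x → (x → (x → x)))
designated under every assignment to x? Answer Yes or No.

No

Counterexample: take x = 0.
x → x = 0 → 0 = 1
x → (x → x) = 0 → 1 = 1
~(x → (x → x)) = ~1 = 0
~x = ~0 = 1
~~x = ~1 = 0
~(x → (x → x)) → ~~x = 0 → 0 = 1
~x → (x → (x → x)) = 1 → 1 = 1
~(~x → (x → (x → x))) = ~1 = 0
(~(x → (x → x)) → ~~x) → ~(~x → (x → (x → x))) = 1 → 0 = 0
This gives 0, which is below 4/5.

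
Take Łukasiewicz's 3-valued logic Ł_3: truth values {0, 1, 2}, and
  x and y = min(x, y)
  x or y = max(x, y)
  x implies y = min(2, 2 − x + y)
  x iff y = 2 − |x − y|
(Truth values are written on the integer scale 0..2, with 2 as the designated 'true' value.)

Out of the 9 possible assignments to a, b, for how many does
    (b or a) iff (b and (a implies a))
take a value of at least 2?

6

a = 0, b = 0 ↦ 2  ≥
a = 0, b = 1 ↦ 2  ≥
a = 0, b = 2 ↦ 2  ≥
a = 1, b = 0 ↦ 1  <
a = 1, b = 1 ↦ 2  ≥
a = 1, b = 2 ↦ 2  ≥
a = 2, b = 0 ↦ 0  <
a = 2, b = 1 ↦ 1  <
a = 2, b = 2 ↦ 2  ≥
So 6 of the 9 assignments meet the threshold.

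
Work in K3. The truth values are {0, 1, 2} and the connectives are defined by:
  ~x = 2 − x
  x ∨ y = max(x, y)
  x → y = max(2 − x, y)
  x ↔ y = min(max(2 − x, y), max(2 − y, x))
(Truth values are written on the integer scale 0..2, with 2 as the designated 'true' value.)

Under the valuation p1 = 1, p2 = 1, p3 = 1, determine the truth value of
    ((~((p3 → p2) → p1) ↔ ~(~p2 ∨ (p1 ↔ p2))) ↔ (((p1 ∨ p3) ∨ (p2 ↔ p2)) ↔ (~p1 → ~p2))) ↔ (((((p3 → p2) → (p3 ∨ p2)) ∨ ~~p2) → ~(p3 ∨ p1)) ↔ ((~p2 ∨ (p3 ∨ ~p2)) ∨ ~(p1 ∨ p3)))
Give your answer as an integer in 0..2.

p3 → p2 = 1 → 1 = 1
(p3 → p2) → p1 = 1 → 1 = 1
~((p3 → p2) → p1) = ~1 = 1
~p2 = ~1 = 1
p1 ↔ p2 = 1 ↔ 1 = 1
~p2 ∨ (p1 ↔ p2) = 1 ∨ 1 = 1
~(~p2 ∨ (p1 ↔ p2)) = ~1 = 1
~((p3 → p2) → p1) ↔ ~(~p2 ∨ (p1 ↔ p2)) = 1 ↔ 1 = 1
p1 ∨ p3 = 1 ∨ 1 = 1
p2 ↔ p2 = 1 ↔ 1 = 1
(p1 ∨ p3) ∨ (p2 ↔ p2) = 1 ∨ 1 = 1
~p1 = ~1 = 1
~p2 = ~1 = 1
~p1 → ~p2 = 1 → 1 = 1
((p1 ∨ p3) ∨ (p2 ↔ p2)) ↔ (~p1 → ~p2) = 1 ↔ 1 = 1
(~((p3 → p2) → p1) ↔ ~(~p2 ∨ (p1 ↔ p2))) ↔ (((p1 ∨ p3) ∨ (p2 ↔ p2)) ↔ (~p1 → ~p2)) = 1 ↔ 1 = 1
p3 → p2 = 1 → 1 = 1
p3 ∨ p2 = 1 ∨ 1 = 1
(p3 → p2) → (p3 ∨ p2) = 1 → 1 = 1
~p2 = ~1 = 1
~~p2 = ~1 = 1
((p3 → p2) → (p3 ∨ p2)) ∨ ~~p2 = 1 ∨ 1 = 1
p3 ∨ p1 = 1 ∨ 1 = 1
~(p3 ∨ p1) = ~1 = 1
(((p3 → p2) → (p3 ∨ p2)) ∨ ~~p2) → ~(p3 ∨ p1) = 1 → 1 = 1
~p2 = ~1 = 1
~p2 = ~1 = 1
p3 ∨ ~p2 = 1 ∨ 1 = 1
~p2 ∨ (p3 ∨ ~p2) = 1 ∨ 1 = 1
p1 ∨ p3 = 1 ∨ 1 = 1
~(p1 ∨ p3) = ~1 = 1
(~p2 ∨ (p3 ∨ ~p2)) ∨ ~(p1 ∨ p3) = 1 ∨ 1 = 1
((((p3 → p2) → (p3 ∨ p2)) ∨ ~~p2) → ~(p3 ∨ p1)) ↔ ((~p2 ∨ (p3 ∨ ~p2)) ∨ ~(p1 ∨ p3)) = 1 ↔ 1 = 1
((~((p3 → p2) → p1) ↔ ~(~p2 ∨ (p1 ↔ p2))) ↔ (((p1 ∨ p3) ∨ (p2 ↔ p2)) ↔ (~p1 → ~p2))) ↔ (((((p3 → p2) → (p3 ∨ p2)) ∨ ~~p2) → ~(p3 ∨ p1)) ↔ ((~p2 ∨ (p3 ∨ ~p2)) ∨ ~(p1 ∨ p3))) = 1 ↔ 1 = 1

1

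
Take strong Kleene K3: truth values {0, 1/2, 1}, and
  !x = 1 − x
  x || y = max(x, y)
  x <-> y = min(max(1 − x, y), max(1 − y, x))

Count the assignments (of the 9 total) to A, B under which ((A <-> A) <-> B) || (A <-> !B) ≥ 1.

A = 0, B = 0 ↦ 0  <
A = 0, B = 1/2 ↦ 1/2  <
A = 0, B = 1 ↦ 1  ≥
A = 1/2, B = 0 ↦ 1/2  <
A = 1/2, B = 1/2 ↦ 1/2  <
A = 1/2, B = 1 ↦ 1/2  <
A = 1, B = 0 ↦ 1  ≥
A = 1, B = 1/2 ↦ 1/2  <
A = 1, B = 1 ↦ 1  ≥
So 3 of the 9 assignments meet the threshold.

3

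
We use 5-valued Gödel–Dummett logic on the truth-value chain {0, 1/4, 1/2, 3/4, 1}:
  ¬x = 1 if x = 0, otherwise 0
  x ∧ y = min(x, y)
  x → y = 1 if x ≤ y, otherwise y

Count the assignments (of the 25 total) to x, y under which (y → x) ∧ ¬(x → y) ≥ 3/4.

4

value 1: 4 assignments (counts)
value 0: 21 assignments
So 4 of the 25 assignments meet the threshold.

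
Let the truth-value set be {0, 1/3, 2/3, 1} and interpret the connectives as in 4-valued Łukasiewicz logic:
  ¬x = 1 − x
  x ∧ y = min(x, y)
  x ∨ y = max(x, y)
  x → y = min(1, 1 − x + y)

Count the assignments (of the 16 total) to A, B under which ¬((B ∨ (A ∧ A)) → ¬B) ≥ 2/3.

A = 0, B = 0 ↦ 0  <
A = 0, B = 1/3 ↦ 0  <
A = 0, B = 2/3 ↦ 1/3  <
A = 0, B = 1 ↦ 1  ≥
A = 1/3, B = 0 ↦ 0  <
A = 1/3, B = 1/3 ↦ 0  <
A = 1/3, B = 2/3 ↦ 1/3  <
A = 1/3, B = 1 ↦ 1  ≥
A = 2/3, B = 0 ↦ 0  <
A = 2/3, B = 1/3 ↦ 0  <
A = 2/3, B = 2/3 ↦ 1/3  <
A = 2/3, B = 1 ↦ 1  ≥
A = 1, B = 0 ↦ 0  <
A = 1, B = 1/3 ↦ 1/3  <
A = 1, B = 2/3 ↦ 2/3  ≥
A = 1, B = 1 ↦ 1  ≥
So 5 of the 16 assignments meet the threshold.

5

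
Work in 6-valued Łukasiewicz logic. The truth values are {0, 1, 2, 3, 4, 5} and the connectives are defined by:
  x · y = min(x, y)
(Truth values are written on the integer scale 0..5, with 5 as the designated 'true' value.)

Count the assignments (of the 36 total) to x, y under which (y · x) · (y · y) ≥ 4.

4

value 5: 1 assignment (counts)
value 4: 3 assignments (counts)
value 3: 5 assignments
value 2: 7 assignments
value 1: 9 assignments
value 0: 11 assignments
So 4 of the 36 assignments meet the threshold.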